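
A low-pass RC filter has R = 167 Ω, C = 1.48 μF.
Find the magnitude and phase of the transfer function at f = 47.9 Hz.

Step 1 — Angular frequency: ω = 2π·47.9 = 301 rad/s.
Step 2 — Transfer function: H(jω) = 1/(1 + jωRC).
Step 3 — Denominator: 1 + jωRC = 1 + j·301·167·1.48e-06 = 1 + j0.07439.
Step 4 — H = 0.9945 - j0.07398.
Step 5 — Magnitude: |H| = 0.9972 (-0.0 dB); phase: φ = -4.3°.

|H| = 0.9972 (-0.0 dB), φ = -4.3°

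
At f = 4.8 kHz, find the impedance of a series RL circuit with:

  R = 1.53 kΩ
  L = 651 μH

Step 1 — Angular frequency: ω = 2π·f = 2π·4800 = 3.016e+04 rad/s.
Step 2 — Component impedances:
  R: Z = R = 1530 Ω
  L: Z = jωL = j·3.016e+04·0.000651 = 0 + j19.63 Ω
Step 3 — Series combination: Z_total = R + L = 1530 + j19.63 Ω = 1530∠0.7° Ω.

Z = 1530 + j19.63 Ω = 1530∠0.7° Ω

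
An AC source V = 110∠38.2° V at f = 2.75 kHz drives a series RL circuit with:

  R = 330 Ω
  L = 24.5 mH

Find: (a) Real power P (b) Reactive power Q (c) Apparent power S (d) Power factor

Step 1 — Angular frequency: ω = 2π·f = 2π·2750 = 1.728e+04 rad/s.
Step 2 — Component impedances:
  R: Z = R = 330 Ω
  L: Z = jωL = j·1.728e+04·0.0245 = 0 + j423.3 Ω
Step 3 — Series combination: Z_total = R + L = 330 + j423.3 Ω = 536.8∠52.1° Ω.
Step 4 — Source phasor: V = 110∠38.2° V = 86.44 + j68.02 V.
Step 5 — Current: I = V / Z = 0.199 - j0.0491 A = 0.2049∠-13.9° A.
Step 6 — Complex power: S = V·I* = 13.86 + j17.78 VA.
Step 7 — Real power: P = Re(S) = 13.86 W.
Step 8 — Reactive power: Q = Im(S) = 17.78 VAR.
Step 9 — Apparent power: |S| = 22.54 VA.
Step 10 — Power factor: PF = P/|S| = 0.6148 (lagging).

(a) P = 13.86 W  (b) Q = 17.78 VAR  (c) S = 22.54 VA  (d) PF = 0.6148 (lagging)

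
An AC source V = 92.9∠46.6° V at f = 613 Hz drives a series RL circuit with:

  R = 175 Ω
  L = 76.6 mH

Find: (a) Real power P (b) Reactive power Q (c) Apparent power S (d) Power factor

Step 1 — Angular frequency: ω = 2π·f = 2π·613 = 3852 rad/s.
Step 2 — Component impedances:
  R: Z = R = 175 Ω
  L: Z = jωL = j·3852·0.0766 = 0 + j295 Ω
Step 3 — Series combination: Z_total = R + L = 175 + j295 Ω = 343∠59.3° Ω.
Step 4 — Source phasor: V = 92.9∠46.6° V = 63.83 + j67.5 V.
Step 5 — Current: I = V / Z = 0.2642 - j0.05966 A = 0.2708∠-12.7° A.
Step 6 — Complex power: S = V·I* = 12.84 + j21.64 VA.
Step 7 — Real power: P = Re(S) = 12.84 W.
Step 8 — Reactive power: Q = Im(S) = 21.64 VAR.
Step 9 — Apparent power: |S| = 25.16 VA.
Step 10 — Power factor: PF = P/|S| = 0.5102 (lagging).

(a) P = 12.84 W  (b) Q = 21.64 VAR  (c) S = 25.16 VA  (d) PF = 0.5102 (lagging)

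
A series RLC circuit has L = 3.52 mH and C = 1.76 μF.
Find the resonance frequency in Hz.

Step 1 — Resonance condition Im(Z)=0 gives ω₀ = 1/√(LC).
Step 2 — ω₀ = 1/√(0.00352·1.76e-06) = 1.27e+04 rad/s.
Step 3 — f₀ = ω₀/(2π) = 2022 Hz.

f₀ = 2022 Hz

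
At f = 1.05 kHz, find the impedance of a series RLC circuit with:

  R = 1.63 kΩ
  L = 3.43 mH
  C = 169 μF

Step 1 — Angular frequency: ω = 2π·f = 2π·1050 = 6597 rad/s.
Step 2 — Component impedances:
  R: Z = R = 1630 Ω
  L: Z = jωL = j·6597·0.00343 = 0 + j22.63 Ω
  C: Z = 1/(jωC) = -j/(ω·C) = 0 - j0.8969 Ω
Step 3 — Series combination: Z_total = R + L + C = 1630 + j21.73 Ω = 1630∠0.8° Ω.

Z = 1630 + j21.73 Ω = 1630∠0.8° Ω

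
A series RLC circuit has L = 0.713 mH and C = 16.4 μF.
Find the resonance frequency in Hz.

Step 1 — Resonance condition Im(Z)=0 gives ω₀ = 1/√(LC).
Step 2 — ω₀ = 1/√(0.000713·1.64e-05) = 9248 rad/s.
Step 3 — f₀ = ω₀/(2π) = 1472 Hz.

f₀ = 1472 Hz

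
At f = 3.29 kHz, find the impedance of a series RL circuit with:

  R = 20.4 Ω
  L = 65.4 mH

Step 1 — Angular frequency: ω = 2π·f = 2π·3290 = 2.067e+04 rad/s.
Step 2 — Component impedances:
  R: Z = R = 20.4 Ω
  L: Z = jωL = j·2.067e+04·0.0654 = 0 + j1352 Ω
Step 3 — Series combination: Z_total = R + L = 20.4 + j1352 Ω = 1352∠89.1° Ω.

Z = 20.4 + j1352 Ω = 1352∠89.1° Ω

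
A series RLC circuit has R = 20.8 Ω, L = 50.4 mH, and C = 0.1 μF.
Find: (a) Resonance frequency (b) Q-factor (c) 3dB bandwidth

Step 1 — Resonance condition Im(Z)=0 gives ω₀ = 1/√(LC).
Step 2 — ω₀ = 1/√(0.0504·1e-07) = 1.409e+04 rad/s.
Step 3 — f₀ = ω₀/(2π) = 2242 Hz.
Step 4 — Series Q: Q = ω₀L/R = 1.409e+04·0.0504/20.8 = 34.13.
Step 5 — 3dB bandwidth: Δω = ω₀/Q = 412.7 rad/s; BW = Δω/(2π) = 65.68 Hz.

(a) f₀ = 2242 Hz  (b) Q = 34.13  (c) BW = 65.68 Hz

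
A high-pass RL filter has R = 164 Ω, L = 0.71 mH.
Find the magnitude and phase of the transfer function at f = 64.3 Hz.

Step 1 — Angular frequency: ω = 2π·64.3 = 404 rad/s.
Step 2 — Transfer function: H(jω) = jωL/(R + jωL).
Step 3 — Numerator jωL = j·0.2868; denominator R + jωL = 164 + j0.2868.
Step 4 — H = 3.059e-06 + j0.001749.
Step 5 — Magnitude: |H| = 0.001749 (-55.1 dB); phase: φ = 89.9°.

|H| = 0.001749 (-55.1 dB), φ = 89.9°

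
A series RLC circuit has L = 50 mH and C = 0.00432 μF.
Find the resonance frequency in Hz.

Step 1 — Resonance condition Im(Z)=0 gives ω₀ = 1/√(LC).
Step 2 — ω₀ = 1/√(0.05·4.32e-09) = 6.804e+04 rad/s.
Step 3 — f₀ = ω₀/(2π) = 1.083e+04 Hz.

f₀ = 1.083e+04 Hz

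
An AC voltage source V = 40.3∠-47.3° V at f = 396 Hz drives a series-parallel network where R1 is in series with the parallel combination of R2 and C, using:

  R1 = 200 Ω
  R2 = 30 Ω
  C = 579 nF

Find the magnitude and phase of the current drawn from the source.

Step 1 — Angular frequency: ω = 2π·f = 2π·396 = 2488 rad/s.
Step 2 — Component impedances:
  R1: Z = R = 200 Ω
  R2: Z = R = 30 Ω
  C: Z = 1/(jωC) = -j/(ω·C) = 0 - j694.1 Ω
Step 3 — Parallel branch: R2 || C = 1/(1/R2 + 1/C) = 29.94 - j1.294 Ω.
Step 4 — Series with R1: Z_total = R1 + (R2 || C) = 229.9 - j1.294 Ω = 229.9∠-0.3° Ω.
Step 5 — Source phasor: V = 40.3∠-47.3° V = 27.33 - j29.62 V.
Step 6 — Ohm's law: I = V / Z_total = (27.33 - j29.62) / (229.9 - j1.294) = 0.1196 - j0.1281 A.
Step 7 — Convert to polar: |I| = 0.1753 A, ∠I = -47.0°.

I = 0.1753∠-47.0° A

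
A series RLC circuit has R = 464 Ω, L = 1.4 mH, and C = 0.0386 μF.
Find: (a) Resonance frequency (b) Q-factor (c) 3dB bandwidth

Step 1 — Resonance: ω₀ = 1/√(LC) = 1/√(0.0014·3.86e-08) = 1.36e+05 rad/s.
Step 2 — f₀ = ω₀/(2π) = 2.165e+04 Hz.
Step 3 — Series Q: Q = ω₀L/R = 1.36e+05·0.0014/464 = 0.4104.
Step 4 — Bandwidth: Δω = ω₀/Q = 3.314e+05 rad/s; BW = Δω/(2π) = 5.275e+04 Hz.

(a) f₀ = 2.165e+04 Hz  (b) Q = 0.4104  (c) BW = 5.275e+04 Hz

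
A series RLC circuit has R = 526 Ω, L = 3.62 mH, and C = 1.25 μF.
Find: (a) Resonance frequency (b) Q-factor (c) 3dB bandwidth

Step 1 — Resonance: ω₀ = 1/√(LC) = 1/√(0.00362·1.25e-06) = 1.487e+04 rad/s.
Step 2 — f₀ = ω₀/(2π) = 2366 Hz.
Step 3 — Series Q: Q = ω₀L/R = 1.487e+04·0.00362/526 = 0.1023.
Step 4 — Bandwidth: Δω = ω₀/Q = 1.453e+05 rad/s; BW = Δω/(2π) = 2.313e+04 Hz.

(a) f₀ = 2366 Hz  (b) Q = 0.1023  (c) BW = 2.313e+04 Hz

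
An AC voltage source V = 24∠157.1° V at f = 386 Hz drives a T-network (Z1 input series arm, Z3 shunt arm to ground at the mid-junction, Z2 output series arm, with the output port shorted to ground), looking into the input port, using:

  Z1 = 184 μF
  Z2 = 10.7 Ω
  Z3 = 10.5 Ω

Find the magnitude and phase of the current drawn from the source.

Step 1 — Angular frequency: ω = 2π·f = 2π·386 = 2425 rad/s.
Step 2 — Component impedances:
  Z1: Z = 1/(jωC) = -j/(ω·C) = 0 - j2.241 Ω
  Z2: Z = R = 10.7 Ω
  Z3: Z = R = 10.5 Ω
Step 3 — With the output port shorted to ground, the output series arm Z2 runs from the junction to ground; the shunt arm Z3 also runs from the junction to ground. They appear in parallel: Z3 || Z2 = 5.3 Ω.
Step 4 — Series with input arm Z1: Z_in = Z1 + (Z3 || Z2) = 5.3 - j2.241 Ω = 5.754∠-22.9° Ω.
Step 5 — Source phasor: V = 24∠157.1° V = -22.11 + j9.339 V.
Step 6 — Ohm's law: I = V / Z_total = (-22.11 + j9.339) / (5.3 - j2.241) = -4.171 - j0.001505 A.
Step 7 — Convert to polar: |I| = 4.171 A, ∠I = -180.0°.

I = 4.171∠-180.0° A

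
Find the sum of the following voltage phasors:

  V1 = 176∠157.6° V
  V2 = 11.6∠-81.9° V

Step 1 — Convert each phasor to rectangular form:
  V1 = 176·(cos(157.6°) + j·sin(157.6°)) = -162.7 + j67.07 V
  V2 = 11.6·(cos(-81.9°) + j·sin(-81.9°)) = 1.634 - j11.48 V
Step 2 — Sum components: V_total = -161.1 + j55.58 V.
Step 3 — Convert to polar: |V_total| = 170.4 V, ∠V_total = 161.0°.

V_total = 170.4∠161.0° V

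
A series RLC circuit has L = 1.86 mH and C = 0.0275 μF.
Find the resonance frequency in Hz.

Step 1 — Resonance condition Im(Z)=0 gives ω₀ = 1/√(LC).
Step 2 — ω₀ = 1/√(0.00186·2.75e-08) = 1.398e+05 rad/s.
Step 3 — f₀ = ω₀/(2π) = 2.225e+04 Hz.

f₀ = 2.225e+04 Hz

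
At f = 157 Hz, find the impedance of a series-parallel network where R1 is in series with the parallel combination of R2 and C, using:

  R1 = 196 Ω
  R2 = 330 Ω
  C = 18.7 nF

Step 1 — Angular frequency: ω = 2π·f = 2π·157 = 986.5 rad/s.
Step 2 — Component impedances:
  R1: Z = R = 196 Ω
  R2: Z = R = 330 Ω
  C: Z = 1/(jωC) = -j/(ω·C) = 0 - j5.421e+04 Ω
Step 3 — Parallel branch: R2 || C = 1/(1/R2 + 1/C) = 330 - j2.009 Ω.
Step 4 — Series with R1: Z_total = R1 + (R2 || C) = 526 - j2.009 Ω = 526∠-0.2° Ω.

Z = 526 - j2.009 Ω = 526∠-0.2° Ω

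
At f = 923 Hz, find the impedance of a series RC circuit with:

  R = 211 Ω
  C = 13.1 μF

Step 1 — Angular frequency: ω = 2π·f = 2π·923 = 5799 rad/s.
Step 2 — Component impedances:
  R: Z = R = 211 Ω
  C: Z = 1/(jωC) = -j/(ω·C) = 0 - j13.16 Ω
Step 3 — Series combination: Z_total = R + C = 211 - j13.16 Ω = 211.4∠-3.6° Ω.

Z = 211 - j13.16 Ω = 211.4∠-3.6° Ω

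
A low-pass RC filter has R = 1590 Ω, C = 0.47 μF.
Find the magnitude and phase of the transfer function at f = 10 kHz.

Step 1 — Angular frequency: ω = 2π·1e+04 = 6.283e+04 rad/s.
Step 2 — Transfer function: H(jω) = 1/(1 + jωRC).
Step 3 — Denominator: 1 + jωRC = 1 + j·6.283e+04·1590·4.7e-07 = 1 + j46.95.
Step 4 — H = 0.0004534 - j0.02129.
Step 5 — Magnitude: |H| = 0.02129 (-33.4 dB); phase: φ = -88.8°.

|H| = 0.02129 (-33.4 dB), φ = -88.8°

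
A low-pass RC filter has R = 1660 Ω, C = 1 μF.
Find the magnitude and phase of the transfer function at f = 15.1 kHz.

Step 1 — Angular frequency: ω = 2π·1.51e+04 = 9.488e+04 rad/s.
Step 2 — Transfer function: H(jω) = 1/(1 + jωRC).
Step 3 — Denominator: 1 + jωRC = 1 + j·9.488e+04·1660·1e-06 = 1 + j157.5.
Step 4 — H = 4.031e-05 - j0.006349.
Step 5 — Magnitude: |H| = 0.006349 (-43.9 dB); phase: φ = -89.6°.

|H| = 0.006349 (-43.9 dB), φ = -89.6°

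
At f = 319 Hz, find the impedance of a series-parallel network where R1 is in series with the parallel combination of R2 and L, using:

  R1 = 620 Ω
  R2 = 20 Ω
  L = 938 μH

Step 1 — Angular frequency: ω = 2π·f = 2π·319 = 2004 rad/s.
Step 2 — Component impedances:
  R1: Z = R = 620 Ω
  R2: Z = R = 20 Ω
  L: Z = jωL = j·2004·0.000938 = 0 + j1.88 Ω
Step 3 — Parallel branch: R2 || L = 1/(1/R2 + 1/L) = 0.1752 + j1.864 Ω.
Step 4 — Series with R1: Z_total = R1 + (R2 || L) = 620.2 + j1.864 Ω = 620.2∠0.2° Ω.

Z = 620.2 + j1.864 Ω = 620.2∠0.2° Ω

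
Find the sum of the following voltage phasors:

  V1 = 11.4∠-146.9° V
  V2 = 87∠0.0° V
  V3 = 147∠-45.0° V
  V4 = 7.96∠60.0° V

Step 1 — Convert each phasor to rectangular form:
  V1 = 11.4·(cos(-146.9°) + j·sin(-146.9°)) = -9.55 - j6.226 V
  V2 = 87·(cos(0.0°) + j·sin(0.0°)) = 87 V
  V3 = 147·(cos(-45.0°) + j·sin(-45.0°)) = 103.9 - j103.9 V
  V4 = 7.96·(cos(60.0°) + j·sin(60.0°)) = 3.98 + j6.894 V
Step 2 — Sum components: V_total = 185.4 - j103.3 V.
Step 3 — Convert to polar: |V_total| = 212.2 V, ∠V_total = -29.1°.

V_total = 212.2∠-29.1° V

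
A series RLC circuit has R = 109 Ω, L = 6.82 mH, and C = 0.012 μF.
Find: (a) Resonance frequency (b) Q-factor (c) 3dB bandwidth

Step 1 — Resonance: ω₀ = 1/√(LC) = 1/√(0.00682·1.2e-08) = 1.105e+05 rad/s.
Step 2 — f₀ = ω₀/(2π) = 1.759e+04 Hz.
Step 3 — Series Q: Q = ω₀L/R = 1.105e+05·0.00682/109 = 6.916.
Step 4 — Bandwidth: Δω = ω₀/Q = 1.598e+04 rad/s; BW = Δω/(2π) = 2544 Hz.

(a) f₀ = 1.759e+04 Hz  (b) Q = 6.916  (c) BW = 2544 Hz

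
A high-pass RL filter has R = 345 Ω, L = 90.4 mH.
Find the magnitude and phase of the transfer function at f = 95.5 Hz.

Step 1 — Angular frequency: ω = 2π·95.5 = 600 rad/s.
Step 2 — Transfer function: H(jω) = jωL/(R + jωL).
Step 3 — Numerator jωL = j·54.24; denominator R + jωL = 345 + j54.24.
Step 4 — H = 0.02412 + j0.1534.
Step 5 — Magnitude: |H| = 0.1553 (-16.2 dB); phase: φ = 81.1°.

|H| = 0.1553 (-16.2 dB), φ = 81.1°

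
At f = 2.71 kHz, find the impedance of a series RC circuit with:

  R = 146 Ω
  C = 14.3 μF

Step 1 — Angular frequency: ω = 2π·f = 2π·2710 = 1.703e+04 rad/s.
Step 2 — Component impedances:
  R: Z = R = 146 Ω
  C: Z = 1/(jωC) = -j/(ω·C) = 0 - j4.107 Ω
Step 3 — Series combination: Z_total = R + C = 146 - j4.107 Ω = 146.1∠-1.6° Ω.

Z = 146 - j4.107 Ω = 146.1∠-1.6° Ω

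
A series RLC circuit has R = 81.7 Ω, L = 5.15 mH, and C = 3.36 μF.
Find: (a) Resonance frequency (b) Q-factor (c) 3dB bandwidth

Step 1 — Resonance: ω₀ = 1/√(LC) = 1/√(0.00515·3.36e-06) = 7602 rad/s.
Step 2 — f₀ = ω₀/(2π) = 1210 Hz.
Step 3 — Series Q: Q = ω₀L/R = 7602·0.00515/81.7 = 0.4792.
Step 4 — Bandwidth: Δω = ω₀/Q = 1.586e+04 rad/s; BW = Δω/(2π) = 2525 Hz.

(a) f₀ = 1210 Hz  (b) Q = 0.4792  (c) BW = 2525 Hz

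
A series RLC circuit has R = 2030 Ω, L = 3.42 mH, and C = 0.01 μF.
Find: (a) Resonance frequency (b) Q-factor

Step 1 — Resonance condition Im(Z)=0 gives ω₀ = 1/√(LC).
Step 2 — ω₀ = 1/√(0.00342·1e-08) = 1.71e+05 rad/s.
Step 3 — f₀ = ω₀/(2π) = 2.721e+04 Hz.
Step 4 — Series Q: Q = ω₀L/R = 1.71e+05·0.00342/2030 = 0.2881.

(a) f₀ = 2.721e+04 Hz  (b) Q = 0.2881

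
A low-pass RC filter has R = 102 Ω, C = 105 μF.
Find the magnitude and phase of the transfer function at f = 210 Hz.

Step 1 — Angular frequency: ω = 2π·210 = 1319 rad/s.
Step 2 — Transfer function: H(jω) = 1/(1 + jωRC).
Step 3 — Denominator: 1 + jωRC = 1 + j·1319·102·0.000105 = 1 + j14.13.
Step 4 — H = 0.004983 - j0.07041.
Step 5 — Magnitude: |H| = 0.07059 (-23.0 dB); phase: φ = -86.0°.

|H| = 0.07059 (-23.0 dB), φ = -86.0°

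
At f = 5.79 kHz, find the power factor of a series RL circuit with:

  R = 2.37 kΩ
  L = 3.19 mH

Step 1 — Angular frequency: ω = 2π·f = 2π·5790 = 3.638e+04 rad/s.
Step 2 — Component impedances:
  R: Z = R = 2370 Ω
  L: Z = jωL = j·3.638e+04·0.00319 = 0 + j116.1 Ω
Step 3 — Series combination: Z_total = R + L = 2370 + j116.1 Ω = 2373∠2.8° Ω.
Step 4 — Power factor: PF = cos(φ) = Re(Z)/|Z| = 2370/2372.8 = 0.9988.
Step 5 — Type: Im(Z) = 116.1 ⇒ lagging (phase φ = 2.8°).

PF = 0.9988 (lagging, φ = 2.8°)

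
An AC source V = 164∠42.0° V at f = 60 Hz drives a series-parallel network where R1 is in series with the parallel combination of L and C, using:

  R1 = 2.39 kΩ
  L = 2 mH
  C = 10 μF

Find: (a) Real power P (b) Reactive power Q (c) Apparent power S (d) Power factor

Step 1 — Angular frequency: ω = 2π·f = 2π·60 = 377 rad/s.
Step 2 — Component impedances:
  R1: Z = R = 2390 Ω
  L: Z = jωL = j·377·0.002 = 0 + j0.754 Ω
  C: Z = 1/(jωC) = -j/(ω·C) = 0 - j265.3 Ω
Step 3 — Parallel branch: L || C = 1/(1/L + 1/C) = 0 + j0.7561 Ω.
Step 4 — Series with R1: Z_total = R1 + (L || C) = 2390 + j0.7561 Ω = 2390∠0.0° Ω.
Step 5 — Source phasor: V = 164∠42.0° V = 121.9 + j109.7 V.
Step 6 — Current: I = V / Z = 0.05101 + j0.0459 A = 0.06862∠42.0° A.
Step 7 — Complex power: S = V·I* = 11.25 + j0.00356 VA.
Step 8 — Real power: P = Re(S) = 11.25 W.
Step 9 — Reactive power: Q = Im(S) = 0.00356 VAR.
Step 10 — Apparent power: |S| = 11.25 VA.
Step 11 — Power factor: PF = P/|S| = 1 (lagging).

(a) P = 11.25 W  (b) Q = 0.00356 VAR  (c) S = 11.25 VA  (d) PF = 1 (lagging)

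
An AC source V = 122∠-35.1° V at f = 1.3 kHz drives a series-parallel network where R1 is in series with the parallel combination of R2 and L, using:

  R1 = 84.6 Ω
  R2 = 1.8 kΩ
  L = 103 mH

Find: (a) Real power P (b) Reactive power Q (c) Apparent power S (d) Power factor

Step 1 — Angular frequency: ω = 2π·f = 2π·1300 = 8168 rad/s.
Step 2 — Component impedances:
  R1: Z = R = 84.6 Ω
  R2: Z = R = 1800 Ω
  L: Z = jωL = j·8168·0.103 = 0 + j841.3 Ω
Step 3 — Parallel branch: R2 || L = 1/(1/R2 + 1/L) = 322.7 + j690.5 Ω.
Step 4 — Series with R1: Z_total = R1 + (R2 || L) = 407.3 + j690.5 Ω = 801.7∠59.5° Ω.
Step 5 — Source phasor: V = 122∠-35.1° V = 99.81 - j70.15 V.
Step 6 — Current: I = V / Z = -0.01211 - j0.1517 A = 0.1522∠-94.6° A.
Step 7 — Complex power: S = V·I* = 9.434 + j15.99 VA.
Step 8 — Real power: P = Re(S) = 9.434 W.
Step 9 — Reactive power: Q = Im(S) = 15.99 VAR.
Step 10 — Apparent power: |S| = 18.57 VA.
Step 11 — Power factor: PF = P/|S| = 0.5081 (lagging).

(a) P = 9.434 W  (b) Q = 15.99 VAR  (c) S = 18.57 VA  (d) PF = 0.5081 (lagging)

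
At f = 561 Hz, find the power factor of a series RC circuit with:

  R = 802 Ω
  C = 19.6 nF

Step 1 — Angular frequency: ω = 2π·f = 2π·561 = 3525 rad/s.
Step 2 — Component impedances:
  R: Z = R = 802 Ω
  C: Z = 1/(jωC) = -j/(ω·C) = 0 - j1.447e+04 Ω
Step 3 — Series combination: Z_total = R + C = 802 - j1.447e+04 Ω = 1.45e+04∠-86.8° Ω.
Step 4 — Power factor: PF = cos(φ) = Re(Z)/|Z| = 802/14497 = 0.05532.
Step 5 — Type: Im(Z) = -1.447e+04 ⇒ leading (phase φ = -86.8°).

PF = 0.05532 (leading, φ = -86.8°)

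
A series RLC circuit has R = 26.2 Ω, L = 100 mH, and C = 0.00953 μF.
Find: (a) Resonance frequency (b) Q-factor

Step 1 — Resonance condition Im(Z)=0 gives ω₀ = 1/√(LC).
Step 2 — ω₀ = 1/√(0.1·9.53e-09) = 3.239e+04 rad/s.
Step 3 — f₀ = ω₀/(2π) = 5156 Hz.
Step 4 — Series Q: Q = ω₀L/R = 3.239e+04·0.1/26.2 = 123.6.

(a) f₀ = 5156 Hz  (b) Q = 123.6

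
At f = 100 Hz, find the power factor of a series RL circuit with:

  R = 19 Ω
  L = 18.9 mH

Step 1 — Angular frequency: ω = 2π·f = 2π·100 = 628.3 rad/s.
Step 2 — Component impedances:
  R: Z = R = 19 Ω
  L: Z = jωL = j·628.3·0.0189 = 0 + j11.88 Ω
Step 3 — Series combination: Z_total = R + L = 19 + j11.88 Ω = 22.41∠32.0° Ω.
Step 4 — Power factor: PF = cos(φ) = Re(Z)/|Z| = 19/22.406 = 0.848.
Step 5 — Type: Im(Z) = 11.88 ⇒ lagging (phase φ = 32.0°).

PF = 0.848 (lagging, φ = 32.0°)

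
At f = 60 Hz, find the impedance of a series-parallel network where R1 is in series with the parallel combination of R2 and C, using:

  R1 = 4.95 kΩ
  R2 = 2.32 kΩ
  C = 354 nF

Step 1 — Angular frequency: ω = 2π·f = 2π·60 = 377 rad/s.
Step 2 — Component impedances:
  R1: Z = R = 4950 Ω
  R2: Z = R = 2320 Ω
  C: Z = 1/(jωC) = -j/(ω·C) = 0 - j7493 Ω
Step 3 — Parallel branch: R2 || C = 1/(1/R2 + 1/C) = 2117 - j655.5 Ω.
Step 4 — Series with R1: Z_total = R1 + (R2 || C) = 7067 - j655.5 Ω = 7097∠-5.3° Ω.

Z = 7067 - j655.5 Ω = 7097∠-5.3° Ω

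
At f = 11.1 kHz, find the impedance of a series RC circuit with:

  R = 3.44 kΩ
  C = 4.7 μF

Step 1 — Angular frequency: ω = 2π·f = 2π·1.11e+04 = 6.974e+04 rad/s.
Step 2 — Component impedances:
  R: Z = R = 3440 Ω
  C: Z = 1/(jωC) = -j/(ω·C) = 0 - j3.051 Ω
Step 3 — Series combination: Z_total = R + C = 3440 - j3.051 Ω = 3440∠-0.1° Ω.

Z = 3440 - j3.051 Ω = 3440∠-0.1° Ω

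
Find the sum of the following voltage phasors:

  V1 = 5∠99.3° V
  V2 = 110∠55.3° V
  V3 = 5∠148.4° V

Step 1 — Convert each phasor to rectangular form:
  V1 = 5·(cos(99.3°) + j·sin(99.3°)) = -0.808 + j4.934 V
  V2 = 110·(cos(55.3°) + j·sin(55.3°)) = 62.62 + j90.44 V
  V3 = 5·(cos(148.4°) + j·sin(148.4°)) = -4.259 + j2.62 V
Step 2 — Sum components: V_total = 57.55 + j97.99 V.
Step 3 — Convert to polar: |V_total| = 113.6 V, ∠V_total = 59.6°.

V_total = 113.6∠59.6° V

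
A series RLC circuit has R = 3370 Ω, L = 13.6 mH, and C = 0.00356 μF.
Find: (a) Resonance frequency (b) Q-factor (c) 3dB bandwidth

Step 1 — Resonance: ω₀ = 1/√(LC) = 1/√(0.0136·3.56e-09) = 1.437e+05 rad/s.
Step 2 — f₀ = ω₀/(2π) = 2.287e+04 Hz.
Step 3 — Series Q: Q = ω₀L/R = 1.437e+05·0.0136/3370 = 0.58.
Step 4 — Bandwidth: Δω = ω₀/Q = 2.478e+05 rad/s; BW = Δω/(2π) = 3.944e+04 Hz.

(a) f₀ = 2.287e+04 Hz  (b) Q = 0.58  (c) BW = 3.944e+04 Hz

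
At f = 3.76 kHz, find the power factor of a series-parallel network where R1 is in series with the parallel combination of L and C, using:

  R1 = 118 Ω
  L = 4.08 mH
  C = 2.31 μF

Step 1 — Angular frequency: ω = 2π·f = 2π·3760 = 2.362e+04 rad/s.
Step 2 — Component impedances:
  R1: Z = R = 118 Ω
  L: Z = jωL = j·2.362e+04·0.00408 = 0 + j96.39 Ω
  C: Z = 1/(jωC) = -j/(ω·C) = 0 - j18.32 Ω
Step 3 — Parallel branch: L || C = 1/(1/L + 1/C) = 0 - j22.63 Ω.
Step 4 — Series with R1: Z_total = R1 + (L || C) = 118 - j22.63 Ω = 120.1∠-10.9° Ω.
Step 5 — Power factor: PF = cos(φ) = Re(Z)/|Z| = 118/120.15 = 0.9821.
Step 6 — Type: Im(Z) = -22.63 ⇒ leading (phase φ = -10.9°).

PF = 0.9821 (leading, φ = -10.9°)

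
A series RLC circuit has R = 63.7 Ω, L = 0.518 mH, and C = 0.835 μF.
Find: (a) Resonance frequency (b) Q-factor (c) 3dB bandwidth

Step 1 — Resonance condition Im(Z)=0 gives ω₀ = 1/√(LC).
Step 2 — ω₀ = 1/√(0.000518·8.35e-07) = 4.808e+04 rad/s.
Step 3 — f₀ = ω₀/(2π) = 7653 Hz.
Step 4 — Series Q: Q = ω₀L/R = 4.808e+04·0.000518/63.7 = 0.391.
Step 5 — 3dB bandwidth: Δω = ω₀/Q = 1.23e+05 rad/s; BW = Δω/(2π) = 1.957e+04 Hz.

(a) f₀ = 7653 Hz  (b) Q = 0.391  (c) BW = 1.957e+04 Hz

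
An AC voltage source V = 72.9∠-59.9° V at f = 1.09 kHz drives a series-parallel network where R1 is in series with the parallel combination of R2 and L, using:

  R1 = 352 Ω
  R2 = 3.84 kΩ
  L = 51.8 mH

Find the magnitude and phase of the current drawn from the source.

Step 1 — Angular frequency: ω = 2π·f = 2π·1090 = 6849 rad/s.
Step 2 — Component impedances:
  R1: Z = R = 352 Ω
  R2: Z = R = 3840 Ω
  L: Z = jωL = j·6849·0.0518 = 0 + j354.8 Ω
Step 3 — Parallel branch: R2 || L = 1/(1/R2 + 1/L) = 32.5 + j351.8 Ω.
Step 4 — Series with R1: Z_total = R1 + (R2 || L) = 384.5 + j351.8 Ω = 521.1∠42.5° Ω.
Step 5 — Source phasor: V = 72.9∠-59.9° V = 36.56 - j63.07 V.
Step 6 — Ohm's law: I = V / Z_total = (36.56 - j63.07) / (384.5 + j351.8) = -0.02993 - j0.1367 A.
Step 7 — Convert to polar: |I| = 0.1399 A, ∠I = -102.4°.

I = 0.1399∠-102.4° A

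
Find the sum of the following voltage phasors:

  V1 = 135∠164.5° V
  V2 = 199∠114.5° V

Step 1 — Convert each phasor to rectangular form:
  V1 = 135·(cos(164.5°) + j·sin(164.5°)) = -130.1 + j36.08 V
  V2 = 199·(cos(114.5°) + j·sin(114.5°)) = -82.52 + j181.1 V
Step 2 — Sum components: V_total = -212.6 + j217.2 V.
Step 3 — Convert to polar: |V_total| = 303.9 V, ∠V_total = 134.4°.

V_total = 303.9∠134.4° V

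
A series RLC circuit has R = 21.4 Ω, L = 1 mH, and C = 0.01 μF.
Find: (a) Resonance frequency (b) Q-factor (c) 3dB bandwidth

Step 1 — Resonance: ω₀ = 1/√(LC) = 1/√(0.001·1e-08) = 3.162e+05 rad/s.
Step 2 — f₀ = ω₀/(2π) = 5.033e+04 Hz.
Step 3 — Series Q: Q = ω₀L/R = 3.162e+05·0.001/21.4 = 14.78.
Step 4 — Bandwidth: Δω = ω₀/Q = 2.14e+04 rad/s; BW = Δω/(2π) = 3406 Hz.

(a) f₀ = 5.033e+04 Hz  (b) Q = 14.78  (c) BW = 3406 Hz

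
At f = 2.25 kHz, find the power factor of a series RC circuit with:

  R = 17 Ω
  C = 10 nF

Step 1 — Angular frequency: ω = 2π·f = 2π·2250 = 1.414e+04 rad/s.
Step 2 — Component impedances:
  R: Z = R = 17 Ω
  C: Z = 1/(jωC) = -j/(ω·C) = 0 - j7074 Ω
Step 3 — Series combination: Z_total = R + C = 17 - j7074 Ω = 7074∠-89.9° Ω.
Step 4 — Power factor: PF = cos(φ) = Re(Z)/|Z| = 17/7074 = 0.002403.
Step 5 — Type: Im(Z) = -7074 ⇒ leading (phase φ = -89.9°).

PF = 0.002403 (leading, φ = -89.9°)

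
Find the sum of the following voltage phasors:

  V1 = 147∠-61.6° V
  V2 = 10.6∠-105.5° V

Step 1 — Convert each phasor to rectangular form:
  V1 = 147·(cos(-61.6°) + j·sin(-61.6°)) = 69.92 - j129.3 V
  V2 = 10.6·(cos(-105.5°) + j·sin(-105.5°)) = -2.833 - j10.21 V
Step 2 — Sum components: V_total = 67.08 - j139.5 V.
Step 3 — Convert to polar: |V_total| = 154.8 V, ∠V_total = -64.3°.

V_total = 154.8∠-64.3° V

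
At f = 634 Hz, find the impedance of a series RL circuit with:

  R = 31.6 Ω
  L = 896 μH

Step 1 — Angular frequency: ω = 2π·f = 2π·634 = 3984 rad/s.
Step 2 — Component impedances:
  R: Z = R = 31.6 Ω
  L: Z = jωL = j·3984·0.000896 = 0 + j3.569 Ω
Step 3 — Series combination: Z_total = R + L = 31.6 + j3.569 Ω = 31.8∠6.4° Ω.

Z = 31.6 + j3.569 Ω = 31.8∠6.4° Ω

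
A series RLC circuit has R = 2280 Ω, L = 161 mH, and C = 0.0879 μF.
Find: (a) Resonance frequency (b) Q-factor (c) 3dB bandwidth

Step 1 — Resonance: ω₀ = 1/√(LC) = 1/√(0.161·8.79e-08) = 8406 rad/s.
Step 2 — f₀ = ω₀/(2π) = 1338 Hz.
Step 3 — Series Q: Q = ω₀L/R = 8406·0.161/2280 = 0.5936.
Step 4 — Bandwidth: Δω = ω₀/Q = 1.416e+04 rad/s; BW = Δω/(2π) = 2254 Hz.

(a) f₀ = 1338 Hz  (b) Q = 0.5936  (c) BW = 2254 Hz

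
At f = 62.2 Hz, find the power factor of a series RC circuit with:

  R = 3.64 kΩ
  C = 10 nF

Step 1 — Angular frequency: ω = 2π·f = 2π·62.2 = 390.8 rad/s.
Step 2 — Component impedances:
  R: Z = R = 3640 Ω
  C: Z = 1/(jωC) = -j/(ω·C) = 0 - j2.559e+05 Ω
Step 3 — Series combination: Z_total = R + C = 3640 - j2.559e+05 Ω = 2.559e+05∠-89.2° Ω.
Step 4 — Power factor: PF = cos(φ) = Re(Z)/|Z| = 3640/2.559e+05 = 0.01422.
Step 5 — Type: Im(Z) = -2.559e+05 ⇒ leading (phase φ = -89.2°).

PF = 0.01422 (leading, φ = -89.2°)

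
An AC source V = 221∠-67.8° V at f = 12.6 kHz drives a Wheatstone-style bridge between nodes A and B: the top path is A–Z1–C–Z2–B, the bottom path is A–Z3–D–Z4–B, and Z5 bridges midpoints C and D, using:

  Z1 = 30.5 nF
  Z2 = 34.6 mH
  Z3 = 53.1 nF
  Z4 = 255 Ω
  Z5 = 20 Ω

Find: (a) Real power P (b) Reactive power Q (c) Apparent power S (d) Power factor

Step 1 — Angular frequency: ω = 2π·f = 2π·1.26e+04 = 7.917e+04 rad/s.
Step 2 — Component impedances:
  Z1: Z = 1/(jωC) = -j/(ω·C) = 0 - j414.1 Ω
  Z2: Z = jωL = j·7.917e+04·0.0346 = 0 + j2739 Ω
  Z3: Z = 1/(jωC) = -j/(ω·C) = 0 - j237.9 Ω
  Z4: Z = R = 255 Ω
  Z5: Z = R = 20 Ω
Step 3 — Bridge requires nodal analysis (the Z5 bridge couples midpoints C and D, so the two paths cannot be reduced to a simple series/parallel combination). Setting node B to ground and injecting 1 A at node A, the 3-node admittance system at A, C, D solves to V_A = Z_AB = 255.2 - j126.3 Ω = 284.7∠-26.3° Ω.
Step 4 — Source phasor: V = 221∠-67.8° V = 83.5 - j204.6 V.
Step 5 — Current: I = V / Z = 0.5816 - j0.514 A = 0.7761∠-41.5° A.
Step 6 — Complex power: S = V·I* = 153.7 - j76.08 VA.
Step 7 — Real power: P = Re(S) = 153.7 W.
Step 8 — Reactive power: Q = Im(S) = -76.08 VAR.
Step 9 — Apparent power: |S| = 171.5 VA.
Step 10 — Power factor: PF = P/|S| = 0.8962 (leading).

(a) P = 153.7 W  (b) Q = -76.08 VAR  (c) S = 171.5 VA  (d) PF = 0.8962 (leading)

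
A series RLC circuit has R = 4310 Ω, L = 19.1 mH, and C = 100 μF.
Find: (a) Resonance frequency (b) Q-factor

Step 1 — Resonance condition Im(Z)=0 gives ω₀ = 1/√(LC).
Step 2 — ω₀ = 1/√(0.0191·0.0001) = 723.6 rad/s.
Step 3 — f₀ = ω₀/(2π) = 115.2 Hz.
Step 4 — Series Q: Q = ω₀L/R = 723.6·0.0191/4310 = 0.003207.

(a) f₀ = 115.2 Hz  (b) Q = 0.003207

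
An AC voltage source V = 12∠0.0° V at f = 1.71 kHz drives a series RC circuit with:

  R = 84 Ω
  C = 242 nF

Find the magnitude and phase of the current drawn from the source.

Step 1 — Angular frequency: ω = 2π·f = 2π·1710 = 1.074e+04 rad/s.
Step 2 — Component impedances:
  R: Z = R = 84 Ω
  C: Z = 1/(jωC) = -j/(ω·C) = 0 - j384.6 Ω
Step 3 — Series combination: Z_total = R + C = 84 - j384.6 Ω = 393.7∠-77.7° Ω.
Step 4 — Source phasor: V = 12∠0.0° V = 12 V.
Step 5 — Ohm's law: I = V / Z_total = (12) / (84 - j384.6) = 0.006504 + j0.02978 A.
Step 6 — Convert to polar: |I| = 0.03048 A, ∠I = 77.7°.

I = 0.03048∠77.7° A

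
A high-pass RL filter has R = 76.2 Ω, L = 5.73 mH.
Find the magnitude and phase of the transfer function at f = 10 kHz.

Step 1 — Angular frequency: ω = 2π·1e+04 = 6.283e+04 rad/s.
Step 2 — Transfer function: H(jω) = jωL/(R + jωL).
Step 3 — Numerator jωL = j·360; denominator R + jωL = 76.2 + j360.
Step 4 — H = 0.9571 + j0.2026.
Step 5 — Magnitude: |H| = 0.9783 (-0.2 dB); phase: φ = 12.0°.

|H| = 0.9783 (-0.2 dB), φ = 12.0°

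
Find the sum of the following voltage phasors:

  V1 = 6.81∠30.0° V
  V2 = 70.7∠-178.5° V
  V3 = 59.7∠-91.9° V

Step 1 — Convert each phasor to rectangular form:
  V1 = 6.81·(cos(30.0°) + j·sin(30.0°)) = 5.898 + j3.405 V
  V2 = 70.7·(cos(-178.5°) + j·sin(-178.5°)) = -70.68 - j1.851 V
  V3 = 59.7·(cos(-91.9°) + j·sin(-91.9°)) = -1.979 - j59.67 V
Step 2 — Sum components: V_total = -66.76 - j58.11 V.
Step 3 — Convert to polar: |V_total| = 88.51 V, ∠V_total = -139.0°.

V_total = 88.51∠-139.0° V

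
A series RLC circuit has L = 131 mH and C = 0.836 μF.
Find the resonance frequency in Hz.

Step 1 — Resonance condition Im(Z)=0 gives ω₀ = 1/√(LC).
Step 2 — ω₀ = 1/√(0.131·8.36e-07) = 3022 rad/s.
Step 3 — f₀ = ω₀/(2π) = 480.9 Hz.

f₀ = 480.9 Hz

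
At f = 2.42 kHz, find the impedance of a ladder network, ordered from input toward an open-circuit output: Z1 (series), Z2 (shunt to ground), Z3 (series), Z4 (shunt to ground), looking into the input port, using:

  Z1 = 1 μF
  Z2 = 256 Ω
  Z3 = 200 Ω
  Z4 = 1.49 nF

Step 1 — Angular frequency: ω = 2π·f = 2π·2420 = 1.521e+04 rad/s.
Step 2 — Component impedances:
  Z1: Z = 1/(jωC) = -j/(ω·C) = 0 - j65.77 Ω
  Z2: Z = R = 256 Ω
  Z3: Z = R = 200 Ω
  Z4: Z = 1/(jωC) = -j/(ω·C) = 0 - j4.414e+04 Ω
Step 3 — Ladder network (open output): work backward from the far end, alternating series and parallel combinations. Z_in = 256 - j67.25 Ω = 264.7∠-14.7° Ω.

Z = 256 - j67.25 Ω = 264.7∠-14.7° Ω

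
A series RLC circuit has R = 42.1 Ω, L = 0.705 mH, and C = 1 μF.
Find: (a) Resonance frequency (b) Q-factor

Step 1 — Resonance condition Im(Z)=0 gives ω₀ = 1/√(LC).
Step 2 — ω₀ = 1/√(0.000705·1e-06) = 3.766e+04 rad/s.
Step 3 — f₀ = ω₀/(2π) = 5994 Hz.
Step 4 — Series Q: Q = ω₀L/R = 3.766e+04·0.000705/42.1 = 0.6307.

(a) f₀ = 5994 Hz  (b) Q = 0.6307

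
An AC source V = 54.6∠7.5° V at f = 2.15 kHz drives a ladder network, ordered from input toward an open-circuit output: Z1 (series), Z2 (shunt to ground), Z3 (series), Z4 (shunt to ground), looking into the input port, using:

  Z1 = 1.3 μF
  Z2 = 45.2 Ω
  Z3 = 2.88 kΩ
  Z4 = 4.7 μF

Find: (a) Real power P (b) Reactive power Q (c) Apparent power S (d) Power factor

Step 1 — Angular frequency: ω = 2π·f = 2π·2150 = 1.351e+04 rad/s.
Step 2 — Component impedances:
  Z1: Z = 1/(jωC) = -j/(ω·C) = 0 - j56.94 Ω
  Z2: Z = R = 45.2 Ω
  Z3: Z = R = 2880 Ω
  Z4: Z = 1/(jωC) = -j/(ω·C) = 0 - j15.75 Ω
Step 3 — Ladder network (open output): work backward from the far end, alternating series and parallel combinations. Z_in = 44.5 - j56.95 Ω = 72.27∠-52.0° Ω.
Step 4 — Source phasor: V = 54.6∠7.5° V = 54.13 + j7.127 V.
Step 5 — Current: I = V / Z = 0.3835 + j0.6509 A = 0.7555∠59.5° A.
Step 6 — Complex power: S = V·I* = 25.4 - j32.5 VA.
Step 7 — Real power: P = Re(S) = 25.4 W.
Step 8 — Reactive power: Q = Im(S) = -32.5 VAR.
Step 9 — Apparent power: |S| = 41.25 VA.
Step 10 — Power factor: PF = P/|S| = 0.6157 (leading).

(a) P = 25.4 W  (b) Q = -32.5 VAR  (c) S = 41.25 VA  (d) PF = 0.6157 (leading)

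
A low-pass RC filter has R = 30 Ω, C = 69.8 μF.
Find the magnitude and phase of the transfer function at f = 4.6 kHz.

Step 1 — Angular frequency: ω = 2π·4600 = 2.89e+04 rad/s.
Step 2 — Transfer function: H(jω) = 1/(1 + jωRC).
Step 3 — Denominator: 1 + jωRC = 1 + j·2.89e+04·30·6.98e-05 = 1 + j60.52.
Step 4 — H = 0.0002729 - j0.01652.
Step 5 — Magnitude: |H| = 0.01652 (-35.6 dB); phase: φ = -89.1°.

|H| = 0.01652 (-35.6 dB), φ = -89.1°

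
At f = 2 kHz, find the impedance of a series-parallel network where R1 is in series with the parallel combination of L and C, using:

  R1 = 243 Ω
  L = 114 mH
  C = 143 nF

Step 1 — Angular frequency: ω = 2π·f = 2π·2000 = 1.257e+04 rad/s.
Step 2 — Component impedances:
  R1: Z = R = 243 Ω
  L: Z = jωL = j·1.257e+04·0.114 = 0 + j1433 Ω
  C: Z = 1/(jωC) = -j/(ω·C) = 0 - j556.5 Ω
Step 3 — Parallel branch: L || C = 1/(1/L + 1/C) = 0 - j910 Ω.
Step 4 — Series with R1: Z_total = R1 + (L || C) = 243 - j910 Ω = 941.9∠-75.0° Ω.

Z = 243 - j910 Ω = 941.9∠-75.0° Ω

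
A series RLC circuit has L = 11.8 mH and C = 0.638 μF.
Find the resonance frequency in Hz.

Step 1 — Resonance condition Im(Z)=0 gives ω₀ = 1/√(LC).
Step 2 — ω₀ = 1/√(0.0118·6.38e-07) = 1.153e+04 rad/s.
Step 3 — f₀ = ω₀/(2π) = 1834 Hz.

f₀ = 1834 Hz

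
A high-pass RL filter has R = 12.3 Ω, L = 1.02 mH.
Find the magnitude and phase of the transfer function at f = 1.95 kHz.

Step 1 — Angular frequency: ω = 2π·1950 = 1.225e+04 rad/s.
Step 2 — Transfer function: H(jω) = jωL/(R + jωL).
Step 3 — Numerator jωL = j·12.5; denominator R + jωL = 12.3 + j12.5.
Step 4 — H = 0.508 + j0.4999.
Step 5 — Magnitude: |H| = 0.7127 (-2.9 dB); phase: φ = 44.5°.

|H| = 0.7127 (-2.9 dB), φ = 44.5°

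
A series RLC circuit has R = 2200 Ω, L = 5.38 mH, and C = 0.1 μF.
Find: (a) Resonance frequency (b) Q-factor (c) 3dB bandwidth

Step 1 — Resonance condition Im(Z)=0 gives ω₀ = 1/√(LC).
Step 2 — ω₀ = 1/√(0.00538·1e-07) = 4.311e+04 rad/s.
Step 3 — f₀ = ω₀/(2π) = 6862 Hz.
Step 4 — Series Q: Q = ω₀L/R = 4.311e+04·0.00538/2200 = 0.1054.
Step 5 — 3dB bandwidth: Δω = ω₀/Q = 4.089e+05 rad/s; BW = Δω/(2π) = 6.508e+04 Hz.

(a) f₀ = 6862 Hz  (b) Q = 0.1054  (c) BW = 6.508e+04 Hz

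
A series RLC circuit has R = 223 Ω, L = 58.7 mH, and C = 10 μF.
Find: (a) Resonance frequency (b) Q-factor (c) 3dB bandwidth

Step 1 — Resonance: ω₀ = 1/√(LC) = 1/√(0.0587·1e-05) = 1305 rad/s.
Step 2 — f₀ = ω₀/(2π) = 207.7 Hz.
Step 3 — Series Q: Q = ω₀L/R = 1305·0.0587/223 = 0.3436.
Step 4 — Bandwidth: Δω = ω₀/Q = 3799 rad/s; BW = Δω/(2π) = 604.6 Hz.

(a) f₀ = 207.7 Hz  (b) Q = 0.3436  (c) BW = 604.6 Hz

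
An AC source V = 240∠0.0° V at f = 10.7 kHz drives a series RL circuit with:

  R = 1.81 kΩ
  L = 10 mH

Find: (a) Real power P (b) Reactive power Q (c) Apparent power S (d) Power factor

Step 1 — Angular frequency: ω = 2π·f = 2π·1.07e+04 = 6.723e+04 rad/s.
Step 2 — Component impedances:
  R: Z = R = 1810 Ω
  L: Z = jωL = j·6.723e+04·0.01 = 0 + j672.3 Ω
Step 3 — Series combination: Z_total = R + L = 1810 + j672.3 Ω = 1931∠20.4° Ω.
Step 4 — Source phasor: V = 240∠0.0° V = 240 V.
Step 5 — Current: I = V / Z = 0.1165 - j0.04328 A = 0.1243∠-20.4° A.
Step 6 — Complex power: S = V·I* = 27.97 + j10.39 VA.
Step 7 — Real power: P = Re(S) = 27.97 W.
Step 8 — Reactive power: Q = Im(S) = 10.39 VAR.
Step 9 — Apparent power: |S| = 29.83 VA.
Step 10 — Power factor: PF = P/|S| = 0.9374 (lagging).

(a) P = 27.97 W  (b) Q = 10.39 VAR  (c) S = 29.83 VA  (d) PF = 0.9374 (lagging)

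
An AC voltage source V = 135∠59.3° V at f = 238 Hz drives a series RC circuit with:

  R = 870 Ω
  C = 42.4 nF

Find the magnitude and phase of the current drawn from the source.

Step 1 — Angular frequency: ω = 2π·f = 2π·238 = 1495 rad/s.
Step 2 — Component impedances:
  R: Z = R = 870 Ω
  C: Z = 1/(jωC) = -j/(ω·C) = 0 - j1.577e+04 Ω
Step 3 — Series combination: Z_total = R + C = 870 - j1.577e+04 Ω = 1.58e+04∠-86.8° Ω.
Step 4 — Source phasor: V = 135∠59.3° V = 68.92 + j116.1 V.
Step 5 — Ohm's law: I = V / Z_total = (68.92 + j116.1) / (870 - j1.577e+04) = -0.007097 + j0.004762 A.
Step 6 — Convert to polar: |I| = 0.008547 A, ∠I = 146.1°.

I = 0.008547∠146.1° A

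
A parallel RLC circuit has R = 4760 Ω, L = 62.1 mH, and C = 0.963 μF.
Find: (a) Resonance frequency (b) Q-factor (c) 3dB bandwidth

Step 1 — Resonance: ω₀ = 1/√(LC) = 1/√(0.0621·9.63e-07) = 4089 rad/s.
Step 2 — f₀ = ω₀/(2π) = 650.8 Hz.
Step 3 — Parallel Q: Q = R/(ω₀L) = 4760/(4089·0.0621) = 18.74.
Step 4 — Bandwidth: Δω = ω₀/Q = 218.2 rad/s; BW = Δω/(2π) = 34.72 Hz.

(a) f₀ = 650.8 Hz  (b) Q = 18.74  (c) BW = 34.72 Hz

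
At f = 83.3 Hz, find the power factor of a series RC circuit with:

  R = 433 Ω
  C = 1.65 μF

Step 1 — Angular frequency: ω = 2π·f = 2π·83.3 = 523.4 rad/s.
Step 2 — Component impedances:
  R: Z = R = 433 Ω
  C: Z = 1/(jωC) = -j/(ω·C) = 0 - j1158 Ω
Step 3 — Series combination: Z_total = R + C = 433 - j1158 Ω = 1236∠-69.5° Ω.
Step 4 — Power factor: PF = cos(φ) = Re(Z)/|Z| = 433/1236.3 = 0.3502.
Step 5 — Type: Im(Z) = -1158 ⇒ leading (phase φ = -69.5°).

PF = 0.3502 (leading, φ = -69.5°)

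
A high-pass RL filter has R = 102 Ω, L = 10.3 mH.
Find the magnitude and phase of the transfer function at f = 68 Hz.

Step 1 — Angular frequency: ω = 2π·68 = 427.3 rad/s.
Step 2 — Transfer function: H(jω) = jωL/(R + jωL).
Step 3 — Numerator jωL = j·4.401; denominator R + jωL = 102 + j4.401.
Step 4 — H = 0.001858 + j0.04306.
Step 5 — Magnitude: |H| = 0.0431 (-27.3 dB); phase: φ = 87.5°.

|H| = 0.0431 (-27.3 dB), φ = 87.5°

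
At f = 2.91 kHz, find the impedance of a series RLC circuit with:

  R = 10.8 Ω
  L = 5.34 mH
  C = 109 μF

Step 1 — Angular frequency: ω = 2π·f = 2π·2910 = 1.828e+04 rad/s.
Step 2 — Component impedances:
  R: Z = R = 10.8 Ω
  L: Z = jωL = j·1.828e+04·0.00534 = 0 + j97.64 Ω
  C: Z = 1/(jωC) = -j/(ω·C) = 0 - j0.5018 Ω
Step 3 — Series combination: Z_total = R + L + C = 10.8 + j97.14 Ω = 97.73∠83.7° Ω.

Z = 10.8 + j97.14 Ω = 97.73∠83.7° Ω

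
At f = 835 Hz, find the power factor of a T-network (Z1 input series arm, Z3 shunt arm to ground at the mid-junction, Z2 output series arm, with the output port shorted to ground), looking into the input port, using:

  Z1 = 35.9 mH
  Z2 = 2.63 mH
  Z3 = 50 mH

Step 1 — Angular frequency: ω = 2π·f = 2π·835 = 5246 rad/s.
Step 2 — Component impedances:
  Z1: Z = jωL = j·5246·0.0359 = 0 + j188.3 Ω
  Z2: Z = jωL = j·5246·0.00263 = 0 + j13.8 Ω
  Z3: Z = jωL = j·5246·0.05 = 0 + j262.3 Ω
Step 3 — With the output port shorted to ground, the output series arm Z2 runs from the junction to ground; the shunt arm Z3 also runs from the junction to ground. They appear in parallel: Z3 || Z2 = 0 + j13.11 Ω.
Step 4 — Series with input arm Z1: Z_in = Z1 + (Z3 || Z2) = 0 + j201.5 Ω = 201.5∠90.0° Ω.
Step 5 — Power factor: PF = cos(φ) = Re(Z)/|Z| = 0/201.5 = 0.
Step 6 — Type: Im(Z) = 201.5 ⇒ lagging (phase φ = 90.0°).

PF = 0 (lagging, φ = 90.0°)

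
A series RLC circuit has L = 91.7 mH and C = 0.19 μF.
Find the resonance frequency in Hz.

Step 1 — Resonance condition Im(Z)=0 gives ω₀ = 1/√(LC).
Step 2 — ω₀ = 1/√(0.0917·1.9e-07) = 7576 rad/s.
Step 3 — f₀ = ω₀/(2π) = 1206 Hz.

f₀ = 1206 Hz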